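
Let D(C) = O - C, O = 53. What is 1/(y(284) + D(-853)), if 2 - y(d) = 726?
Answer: 1/182 ≈ 0.0054945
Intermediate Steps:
y(d) = -724 (y(d) = 2 - 1*726 = 2 - 726 = -724)
D(C) = 53 - C
1/(y(284) + D(-853)) = 1/(-724 + (53 - 1*(-853))) = 1/(-724 + (53 + 853)) = 1/(-724 + 906) = 1/182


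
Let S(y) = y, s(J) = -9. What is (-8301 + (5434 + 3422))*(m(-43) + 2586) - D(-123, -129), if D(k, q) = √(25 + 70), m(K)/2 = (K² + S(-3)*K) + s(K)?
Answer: 3620820 - √95 ≈ 3.6208e+6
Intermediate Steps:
m(K) = -18 - 6*K + 2*K² (m(K) = 2*((K² - 3*K) - 9) = 2*(-9 + K² - 3*K) = -18 - 6*K + 2*K²)
D(k, q) = √95
(-8301 + (5434 + 3422))*(m(-43) + 2586) - D(-123, -129) = (-8301 + (5434 + 3422))*((-18 - 6*(-43) + 2*(-43)²) + 2586) - √95 = (-8301 + 8856)*((-18 + 258 + 2*1849) + 2586) - √95 = 555*((-18 + 258 + 3698) + 2586) - √95 = 555*(3938 + 2586) - √95 = 555*6524 - √95 = 3620820 - √95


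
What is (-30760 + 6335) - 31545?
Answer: -55970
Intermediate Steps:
(-30760 + 6335) - 31545 = -24425 - 31545 = -55970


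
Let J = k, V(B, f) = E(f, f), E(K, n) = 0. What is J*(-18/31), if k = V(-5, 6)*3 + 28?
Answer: -504/31 ≈ -16.258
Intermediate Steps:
V(B, f) = 0
k = 28 (k = 0*3 + 28 = 0 + 28 = 28)
J = 28
J*(-18/31) = 28*(-18/31) = -504/31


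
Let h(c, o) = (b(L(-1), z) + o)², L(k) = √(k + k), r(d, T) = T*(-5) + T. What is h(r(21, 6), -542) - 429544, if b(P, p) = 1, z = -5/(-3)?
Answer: -136863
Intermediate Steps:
z = 5/3 (z = -5*(-⅓) = 5/3 ≈ 1.6667)
r(d, T) = -4*T (r(d, T) = -5*T + T = -4*T)
L(k) = √2*√k (L(k) = √(2*k) = √2*√k)
h(c, o) = (1 + o)²
h(r(21, 6), -542) - 429544 = (1 - 542)² - 429544 = (-541)² - 429544 = 292681 - 429544 = -136863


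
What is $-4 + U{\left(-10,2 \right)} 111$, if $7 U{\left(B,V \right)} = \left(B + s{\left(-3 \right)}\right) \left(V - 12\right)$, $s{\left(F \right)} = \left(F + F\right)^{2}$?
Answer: $- \frac{28888}{7} \approx -4126.9$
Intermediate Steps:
$s{\left(F \right)} = 4 F^{2}$ ($s{\left(F \right)} = \left(2 F\right)^{2} = 4 F^{2}$)
$U{\left(B,V \right)} = \frac{\left(-12 + V\right) \left(36 + B\right)}{7}$ ($U{\left(B,V \right)} = \frac{\left(B + 4 \left(-3\right)^{2}\right) \left(V - 12\right)}{7} = \frac{\left(B + 4 \cdot 9\right) \left(-12 + V\right)}{7} = \frac{\left(B + 36\right) \left(-12 + V\right)}{7} = \frac{\left(36 + B\right) \left(-12 + V\right)}{7} = \frac{\left(-12 + V\right) \left(36 + B\right)}{7}$)
$-4 + U{\left(-10,2 \right)} 111 = -4 + \left(- \frac{432}{7} - - \frac{120}{7} + \frac{36}{7} \cdot 2 + \frac{1}{7} \left(-10\right) 2\right) 111 = -4 + \left(- \frac{432}{7} + \frac{120}{7} + \frac{72}{7} - \frac{20}{7}\right) 111 = -4 - \frac{28860}{7} = - \frac{28888}{7}$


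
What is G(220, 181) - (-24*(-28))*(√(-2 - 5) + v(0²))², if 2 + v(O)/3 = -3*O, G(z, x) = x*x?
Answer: 13273 + 8064*I*√7 ≈ 13273.0 + 21335.0*I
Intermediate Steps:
G(z, x) = x²
v(O) = -6 - 9*O (v(O) = -6 + 3*(-3*O) = -6 - 9*O)
G(220, 181) - (-24*(-28))*(√(-2 - 5) + v(0²))² = 181² - (-24*(-28))*(√(-2 - 5) + (-6 - 9*0²))² = 32761 - 672*(√(-7) + (-6 - 9*0))² = 32761 - 672*(I*√7 + (-6 + 0))² = 32761 - 672*(I*√7 - 6)² = 32761 - 672*(-6 + I*√7)²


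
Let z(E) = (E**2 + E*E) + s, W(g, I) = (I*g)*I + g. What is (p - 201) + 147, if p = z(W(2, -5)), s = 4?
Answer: 5358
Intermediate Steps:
W(g, I) = g + g*I**2 (W(g, I) = g*I**2 + g = g + g*I**2)
z(E) = 4 + 2*E**2 (z(E) = (E**2 + E*E) + 4 = (E**2 + E**2) + 4 = 2*E**2 + 4 = 4 + 2*E**2)
p = 5412 (p = 4 + 2*(2*(1 + (-5)**2))**2 = 4 + 2*(2*(1 + 25))**2 = 4 + 2*(2*26)**2 = 4 + 2*52**2 = 4 + 2*2704 = 4 + 5408 = 5412)
(p - 201) + 147 = (5412 - 201) + 147 = 5211 + 147 = 5358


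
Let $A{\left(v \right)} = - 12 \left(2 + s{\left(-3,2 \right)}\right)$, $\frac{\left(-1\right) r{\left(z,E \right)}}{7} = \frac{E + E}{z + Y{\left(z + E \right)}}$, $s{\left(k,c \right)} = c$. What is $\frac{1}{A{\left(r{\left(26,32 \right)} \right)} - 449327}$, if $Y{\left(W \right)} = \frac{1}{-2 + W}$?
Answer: $- \frac{1}{449375} \approx -2.2253 \cdot 10^{-6}$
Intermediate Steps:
$r{\left(z,E \right)} = - \frac{14 E}{z + \frac{1}{-2 + E + z}}$ ($r{\left(z,E \right)} = - 7 \frac{E + E}{z + \frac{1}{-2 + \left(z + E\right)}} = - 7 \frac{2 E}{z + \frac{1}{-2 + \left(E + z\right)}} = - 7 \frac{2 E}{z + \frac{1}{-2 + E + z}} = - \frac{14 E}{z + \frac{1}{-2 + E + z}}$)
$A{\left(v \right)} = -48$ ($A{\left(v \right)} = - 12 \left(2 + 2\right) = \left(-12\right) 4 = -48$)
$\frac{1}{A{\left(r{\left(26,32 \right)} \right)} - 449327} = \frac{1}{-48 - 449327} = \frac{1}{-449375} = - \frac{1}{449375}$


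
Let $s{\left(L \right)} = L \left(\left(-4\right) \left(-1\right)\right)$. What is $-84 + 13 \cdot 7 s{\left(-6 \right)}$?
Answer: $-2268$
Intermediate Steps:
$s{\left(L \right)} = 4 L$ ($s{\left(L \right)} = L 4 = 4 L$)
$-84 + 13 \cdot 7 s{\left(-6 \right)} = -84 + 13 \cdot 7 \cdot 4 \left(-6\right) = -84 + 91 \left(-24\right) = -84 - 2184 = -2268$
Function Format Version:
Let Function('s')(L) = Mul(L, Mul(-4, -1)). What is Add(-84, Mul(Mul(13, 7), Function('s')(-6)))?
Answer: -2268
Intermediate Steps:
Function('s')(L) = Mul(4, L) (Function('s')(L) = Mul(L, 4) = Mul(4, L))
Add(-84, Mul(Mul(13, 7), Function('s')(-6))) = Add(-84, Mul(Mul(13, 7), Mul(4, -6))) = Add(-84, Mul(91, -24)) = Add(-84, -2184) = -2268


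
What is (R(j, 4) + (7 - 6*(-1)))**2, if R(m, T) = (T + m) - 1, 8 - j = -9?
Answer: 1089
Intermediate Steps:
j = 17 (j = 8 - 1*(-9) = 8 + 9 = 17)
R(m, T) = -1 + T + m
(R(j, 4) + (7 - 6*(-1)))**2 = ((-1 + 4 + 17) + (7 - 6*(-1)))**2 = (20 + (7 + 6))**2 = (20 + 13)**2 = 33**2 = 1089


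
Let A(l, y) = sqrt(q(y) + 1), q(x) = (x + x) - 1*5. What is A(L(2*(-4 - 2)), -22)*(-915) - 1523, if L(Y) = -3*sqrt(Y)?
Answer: -1523 - 3660*I*sqrt(3) ≈ -1523.0 - 6339.3*I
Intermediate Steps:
q(x) = -5 + 2*x (q(x) = 2*x - 5 = -5 + 2*x)
A(l, y) = sqrt(-4 + 2*y) (A(l, y) = sqrt((-5 + 2*y) + 1) = sqrt(-4 + 2*y))
A(L(2*(-4 - 2)), -22)*(-915) - 1523 = sqrt(-4 + 2*(-22))*(-915) - 1523 = sqrt(-4 - 44)*(-915) - 1523 = sqrt(-48)*(-915) - 1523 = (4*I*sqrt(3))*(-915) - 1523 = -3660*I*sqrt(3) - 1523 = -1523 - 3660*I*sqrt(3)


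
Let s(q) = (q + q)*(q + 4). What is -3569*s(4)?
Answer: -228416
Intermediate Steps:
s(q) = 2*q*(4 + q) (s(q) = (2*q)*(4 + q) = 2*q*(4 + q))
-3569*s(4) = -7138*4*(4 + 4) = -7138*4*8 = -3569*64 = -228416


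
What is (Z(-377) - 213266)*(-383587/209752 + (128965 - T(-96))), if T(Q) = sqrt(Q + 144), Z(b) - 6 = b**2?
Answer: -1924113686688183/209752 + 284524*sqrt(3) ≈ -9.1728e+9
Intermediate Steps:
Z(b) = 6 + b**2
T(Q) = sqrt(144 + Q)
(Z(-377) - 213266)*(-383587/209752 + (128965 - T(-96))) = ((6 + (-377)**2) - 213266)*(-383587/209752 + (128965 - sqrt(144 - 96))) = ((6 + 142129) - 213266)*(-383587*1/209752 + (128965 - sqrt(48))) = (142135 - 213266)*(-383587/209752 + (128965 - 4*sqrt(3))) = -71131*(-383587/209752 + (128965 - 4*sqrt(3))) = -71131*(27050283093/209752 - 4*sqrt(3)) = -1924113686688183/209752 + 284524*sqrt(3)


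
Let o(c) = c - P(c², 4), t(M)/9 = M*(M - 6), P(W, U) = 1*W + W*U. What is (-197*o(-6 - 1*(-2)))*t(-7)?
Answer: 13552812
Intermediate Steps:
P(W, U) = W + U*W
t(M) = 9*M*(-6 + M) (t(M) = 9*(M*(M - 6)) = 9*(M*(-6 + M)) = 9*M*(-6 + M))
o(c) = c - 5*c² (o(c) = c - c²*(1 + 4) = c - c²*5 = c - 5*c²)
(-197*o(-6 - 1*(-2)))*t(-7) = (-197*(-6 - 1*(-2))*(1 - 5*(-6 - 1*(-2))))*(9*(-7)*(-6 - 7)) = (-197*(-6 + 2)*(1 - 5*(-6 + 2)))*(9*(-7)*(-13)) = -(-788)*(1 - 5*(-4))*819 = -(-788)*(1 + 20)*819 = -(-788)*21*819 = -197*(-84)*819 = 16548*819 = 13552812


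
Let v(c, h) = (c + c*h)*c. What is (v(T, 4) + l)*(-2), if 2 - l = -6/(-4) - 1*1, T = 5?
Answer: -253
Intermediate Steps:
v(c, h) = c*(c + c*h)
l = 3/2 (l = 2 - (-6/(-4) - 1*1) = 2 - (-6*(-¼) - 1) = 2 - (3/2 - 1) = 2 - 1*½ = 2 - ½ = 3/2 ≈ 1.5000)
(v(T, 4) + l)*(-2) = (5²*(1 + 4) + 3/2)*(-2) = (25*5 + 3/2)*(-2) = (125 + 3/2)*(-2) = (253/2)*(-2) = -253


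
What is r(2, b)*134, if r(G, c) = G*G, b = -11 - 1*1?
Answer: 536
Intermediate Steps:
b = -12 (b = -11 - 1 = -12)
r(G, c) = G²
r(2, b)*134 = 2²*134 = 4*134 = 536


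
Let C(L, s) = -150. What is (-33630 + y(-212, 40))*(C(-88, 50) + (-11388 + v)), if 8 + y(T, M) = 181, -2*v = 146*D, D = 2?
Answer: 390911588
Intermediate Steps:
v = -146 (v = -73*2 = -1/2*292 = -146)
y(T, M) = 173 (y(T, M) = -8 + 181 = 173)
(-33630 + y(-212, 40))*(C(-88, 50) + (-11388 + v)) = (-33630 + 173)*(-150 + (-11388 - 146)) = -33457*(-150 - 11534) = -33457*(-11684) = 390911588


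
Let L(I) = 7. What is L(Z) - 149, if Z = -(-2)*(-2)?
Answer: -142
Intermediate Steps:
Z = -4 (Z = -1*4 = -4)
L(Z) - 149 = 7 - 149 = -142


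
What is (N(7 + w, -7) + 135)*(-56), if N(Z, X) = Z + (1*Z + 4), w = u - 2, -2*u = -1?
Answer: -8400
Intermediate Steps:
u = ½ (u = -½*(-1) = ½ ≈ 0.50000)
w = -3/2 (w = ½ - 2 = -3/2 ≈ -1.5000)
N(Z, X) = 4 + 2*Z (N(Z, X) = Z + (Z + 4) = Z + (4 + Z) = 4 + 2*Z)
(N(7 + w, -7) + 135)*(-56) = ((4 + 2*(7 - 3/2)) + 135)*(-56) = ((4 + 2*(11/2)) + 135)*(-56) = ((4 + 11) + 135)*(-56) = (15 + 135)*(-56) = 150*(-56) = -8400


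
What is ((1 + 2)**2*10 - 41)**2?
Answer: 2401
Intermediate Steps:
((1 + 2)**2*10 - 41)**2 = (3**2*10 - 41)**2 = (9*10 - 41)**2 = (90 - 41)**2 = 49**2 = 2401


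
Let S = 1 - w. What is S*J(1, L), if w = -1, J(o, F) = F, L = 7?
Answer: 14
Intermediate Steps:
S = 2 (S = 1 - 1*(-1) = 1 + 1 = 2)
S*J(1, L) = 2*7 = 14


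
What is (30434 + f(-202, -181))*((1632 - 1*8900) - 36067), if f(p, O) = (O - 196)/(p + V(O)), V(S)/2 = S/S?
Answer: -52757563059/40 ≈ -1.3189e+9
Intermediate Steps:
V(S) = 2 (V(S) = 2*(S/S) = 2*1 = 2)
f(p, O) = (-196 + O)/(2 + p) (f(p, O) = (O - 196)/(p + 2) = (-196 + O)/(2 + p))
(30434 + f(-202, -181))*((1632 - 1*8900) - 36067) = (30434 + (-196 - 181)/(2 - 202))*((1632 - 1*8900) - 36067) = (30434 - 377/(-200))*((1632 - 8900) - 36067) = (30434 - 1/200*(-377))*(-7268 - 36067) = (30434 + 377/200)*(-43335) = (6087177/200)*(-43335) = -52757563059/40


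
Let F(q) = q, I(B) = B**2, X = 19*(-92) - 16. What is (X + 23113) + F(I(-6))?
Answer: 21385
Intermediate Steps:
X = -1764 (X = -1748 - 16 = -1764)
(X + 23113) + F(I(-6)) = (-1764 + 23113) + (-6)**2 = 21349 + 36 = 21385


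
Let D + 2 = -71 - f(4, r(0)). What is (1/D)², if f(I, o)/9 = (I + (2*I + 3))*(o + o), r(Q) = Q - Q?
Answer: 1/5329 ≈ 0.00018765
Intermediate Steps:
r(Q) = 0
f(I, o) = 18*o*(3 + 3*I) (f(I, o) = 9*((I + (2*I + 3))*(o + o)) = 9*((I + (3 + 2*I))*(2*o)) = 9*((3 + 3*I)*(2*o)) = 9*(2*o*(3 + 3*I)) = 18*o*(3 + 3*I))
D = -73 (D = -2 + (-71 - 54*0*(1 + 4)) = -2 + (-71 - 54*0*5) = -2 + (-71 - 1*0) = -2 + (-71 + 0) = -2 - 71 = -73)
(1/D)² = (1/(-73))² = (-1/73)² = 1/5329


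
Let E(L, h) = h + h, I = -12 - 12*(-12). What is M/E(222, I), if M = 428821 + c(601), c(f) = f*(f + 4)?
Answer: 132071/44 ≈ 3001.6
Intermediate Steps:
c(f) = f*(4 + f)
I = 132 (I = -12 + 144 = 132)
E(L, h) = 2*h
M = 792426 (M = 428821 + 601*(4 + 601) = 428821 + 601*605 = 428821 + 363605 = 792426)
M/E(222, I) = 792426/((2*132)) = 792426/264 = 792426*(1/264) = 132071/44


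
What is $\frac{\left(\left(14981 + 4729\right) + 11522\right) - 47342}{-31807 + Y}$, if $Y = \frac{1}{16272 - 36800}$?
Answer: $\frac{36745120}{72548233} \approx 0.50649$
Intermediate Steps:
$Y = - \frac{1}{20528}$ ($Y = \frac{1}{16272 - 36800} = \frac{1}{-20528} = - \frac{1}{20528} \approx -4.8714 \cdot 10^{-5}$)
$\frac{\left(\left(14981 + 4729\right) + 11522\right) - 47342}{-31807 + Y} = \frac{\left(\left(14981 + 4729\right) + 11522\right) - 47342}{-31807 - \frac{1}{20528}} = \frac{\left(19710 + 11522\right) - 47342}{- \frac{652934097}{20528}} = \left(31232 - 47342\right) \left(- \frac{20528}{652934097}\right) = \left(-16110\right) \left(- \frac{20528}{652934097}\right) = \frac{36745120}{72548233}$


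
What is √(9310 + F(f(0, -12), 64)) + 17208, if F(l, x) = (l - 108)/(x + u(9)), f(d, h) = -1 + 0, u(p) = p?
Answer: 17208 + √49605033/73 ≈ 17304.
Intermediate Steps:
f(d, h) = -1
F(l, x) = (-108 + l)/(9 + x) (F(l, x) = (l - 108)/(x + 9) = (-108 + l)/(9 + x))
√(9310 + F(f(0, -12), 64)) + 17208 = √(9310 + (-108 - 1)/(9 + 64)) + 17208 = √(9310 - 109/73) + 17208 = √(679521/73) + 17208 = √49605033/73 + 17208 = 17208 + √49605033/73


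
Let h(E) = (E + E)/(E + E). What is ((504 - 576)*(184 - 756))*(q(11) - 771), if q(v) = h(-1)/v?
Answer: -31749120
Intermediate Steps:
h(E) = 1 (h(E) = (2*E)/((2*E)) = (2*E)*(1/(2*E)) = 1)
q(v) = 1/v
((504 - 576)*(184 - 756))*(q(11) - 771) = ((504 - 576)*(184 - 756))*(1/11 - 771) = (-72*(-572))*(1/11 - 771) = 41184*(-8480/11) = -31749120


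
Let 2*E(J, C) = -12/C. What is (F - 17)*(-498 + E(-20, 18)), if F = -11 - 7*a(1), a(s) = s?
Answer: 52325/3 ≈ 17442.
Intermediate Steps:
E(J, C) = -6/C (E(J, C) = (-12/C)/2 = -6/C)
F = -18 (F = -11 - 7*1 = -11 - 7 = -18)
(F - 17)*(-498 + E(-20, 18)) = (-18 - 17)*(-498 - 6/18) = -35*(-498 - 6*1/18) = -35*(-498 - 1/3) = -35*(-1495/3) = 52325/3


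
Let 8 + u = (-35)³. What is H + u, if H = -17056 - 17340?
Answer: -77279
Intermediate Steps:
H = -34396
u = -42883 (u = -8 + (-35)³ = -8 - 42875 = -42883)
H + u = -34396 - 42883 = -77279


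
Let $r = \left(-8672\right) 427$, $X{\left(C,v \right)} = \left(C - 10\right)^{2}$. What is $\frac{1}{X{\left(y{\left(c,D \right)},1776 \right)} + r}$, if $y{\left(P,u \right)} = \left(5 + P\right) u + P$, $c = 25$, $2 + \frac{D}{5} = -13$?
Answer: $\frac{1}{1292281} \approx 7.7383 \cdot 10^{-7}$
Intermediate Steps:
$D = -75$ ($D = -10 + 5 \left(-13\right) = -10 - 65 = -75$)
$y{\left(P,u \right)} = P + u \left(5 + P\right)$ ($y{\left(P,u \right)} = u \left(5 + P\right) + P = P + u \left(5 + P\right)$)
$X{\left(C,v \right)} = \left(-10 + C\right)^{2}$
$r = -3702944$
$\frac{1}{X{\left(y{\left(c,D \right)},1776 \right)} + r} = \frac{1}{\left(-10 + \left(25 + 5 \left(-75\right) + 25 \left(-75\right)\right)\right)^{2} - 3702944} = \frac{1}{\left(-10 - 2225\right)^{2} - 3702944} = \frac{1}{\left(-2235\right)^{2} - 3702944} = \frac{1}{4995225 - 3702944} = \frac{1}{1292281}$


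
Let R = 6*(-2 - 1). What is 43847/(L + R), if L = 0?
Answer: -43847/18 ≈ -2435.9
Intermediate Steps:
R = -18 (R = 6*(-3) = -18)
43847/(L + R) = 43847/(0 - 18) = 43847/(-18) = 43847*(-1/18) = -43847/18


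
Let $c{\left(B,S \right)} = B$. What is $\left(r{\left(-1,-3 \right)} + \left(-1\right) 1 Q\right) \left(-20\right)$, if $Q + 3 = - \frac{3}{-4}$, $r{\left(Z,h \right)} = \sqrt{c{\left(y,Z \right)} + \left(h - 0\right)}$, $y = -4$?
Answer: $-45 - 20 i \sqrt{7} \approx -45.0 - 52.915 i$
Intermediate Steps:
$r{\left(Z,h \right)} = \sqrt{-4 + h}$ ($r{\left(Z,h \right)} = \sqrt{-4 + \left(h - 0\right)} = \sqrt{-4 + \left(h + 0\right)} = \sqrt{-4 + h}$)
$Q = - \frac{9}{4}$ ($Q = -3 - \frac{3}{-4} = -3 - - \frac{3}{4} = -3 + \frac{3}{4} = - \frac{9}{4} \approx -2.25$)
$\left(r{\left(-1,-3 \right)} + \left(-1\right) 1 Q\right) \left(-20\right) = \left(\sqrt{-4 - 3} + \left(-1\right) 1 \left(- \frac{9}{4}\right)\right) \left(-20\right) = \left(\sqrt{-7} - - \frac{9}{4}\right) \left(-20\right) = \left(i \sqrt{7} + \frac{9}{4}\right) \left(-20\right) = \left(\frac{9}{4} + i \sqrt{7}\right) \left(-20\right) = -45 - 20 i \sqrt{7}$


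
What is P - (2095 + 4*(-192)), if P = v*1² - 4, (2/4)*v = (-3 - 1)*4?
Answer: -1363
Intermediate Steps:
v = -32 (v = 2*((-3 - 1)*4) = 2*(-4*4) = 2*(-16) = -32)
P = -36 (P = -32*1² - 4 = -32*1 - 4 = -32 - 4 = -36)
P - (2095 + 4*(-192)) = -36 - (2095 + 4*(-192)) = -36 - (2095 - 768) = -36 - 1*1327 = -36 - 1327 = -1363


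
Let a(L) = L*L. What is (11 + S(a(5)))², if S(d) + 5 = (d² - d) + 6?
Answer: 374544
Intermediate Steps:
a(L) = L²
S(d) = 1 + d² - d (S(d) = -5 + ((d² - d) + 6) = -5 + (6 + d² - d) = 1 + d² - d)
(11 + S(a(5)))² = (11 + (1 + (5²)² - 1*5²))² = (11 + (1 + 25² - 1*25))² = (11 + (1 + 625 - 25))² = (11 + 601)² = 612² = 374544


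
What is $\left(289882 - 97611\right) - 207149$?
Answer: $-14878$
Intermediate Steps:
$\left(289882 - 97611\right) - 207149 = 192271 - 207149 = -14878$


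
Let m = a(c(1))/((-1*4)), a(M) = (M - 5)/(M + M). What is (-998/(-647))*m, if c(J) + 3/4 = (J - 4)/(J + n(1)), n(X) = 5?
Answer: -2495/2588 ≈ -0.96406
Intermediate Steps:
c(J) = -¾ + (-4 + J)/(5 + J) (c(J) = -¾ + (J - 4)/(J + 5) = -¾ + (-4 + J)/(5 + J))
a(M) = (-5 + M)/(2*M) (a(M) = (-5 + M)/((2*M)) = (-5 + M)*(1/(2*M)) = (-5 + M)/(2*M))
m = -5/8 (m = ((-5 + (-31 + 1)/(4*(5 + 1)))/(2*(((-31 + 1)/(4*(5 + 1))))))/((-1*4)) = ((-5 + (¼)*(-30)/6)/(2*(((¼)*(-30)/6))))/(-4) = ((-5 + (¼)*(⅙)*(-30))/(2*(((¼)*(⅙)*(-30)))))*(-¼) = ((-5 - 5/4)/(2*(-5/4)))*(-¼) = ((½)*(-⅘)*(-25/4))*(-¼) = (5/2)*(-¼) = -5/8 ≈ -0.62500)
(-998/(-647))*m = -998/(-647)*(-5/8) = -998*(-1/647)*(-5/8) = (998/647)*(-5/8) = -2495/2588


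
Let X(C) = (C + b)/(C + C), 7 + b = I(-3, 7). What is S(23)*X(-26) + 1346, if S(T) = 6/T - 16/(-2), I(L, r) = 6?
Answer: 807473/598 ≈ 1350.3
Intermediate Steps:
S(T) = 8 + 6/T (S(T) = 6/T - 16*(-½) = 6/T + 8 = 8 + 6/T)
b = -1 (b = -7 + 6 = -1)
X(C) = (-1 + C)/(2*C) (X(C) = (C - 1)/(C + C) = (-1 + C)/((2*C)) = (-1 + C)*(1/(2*C)) = (-1 + C)/(2*C))
S(23)*X(-26) + 1346 = (8 + 6/23)*((½)*(-1 - 26)/(-26)) + 1346 = (8 + 6*(1/23))*((½)*(-1/26)*(-27)) + 1346 = (8 + 6/23)*(27/52) + 1346 = (190/23)*(27/52) + 1346 = 2565/598 + 1346 = 807473/598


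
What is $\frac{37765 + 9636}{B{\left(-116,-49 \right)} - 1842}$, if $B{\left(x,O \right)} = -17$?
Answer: $- \frac{47401}{1859} \approx -25.498$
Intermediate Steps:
$\frac{37765 + 9636}{B{\left(-116,-49 \right)} - 1842} = \frac{37765 + 9636}{-17 - 1842} = \frac{47401}{-1859} = 47401 \left(- \frac{1}{1859}\right) = - \frac{47401}{1859}$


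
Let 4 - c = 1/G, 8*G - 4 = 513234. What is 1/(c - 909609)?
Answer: -256619/233421925499 ≈ -1.0994e-6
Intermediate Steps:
G = 256619/4 (G = 1/2 + (1/8)*513234 = 1/2 + 256617/4 = 256619/4 ≈ 64155.)
c = 1026472/256619 (c = 4 - 1/256619/4 = 4 - 1*4/256619 = 4 - 4/256619 = 1026472/256619 ≈ 4.0000)
1/(c - 909609) = 1/(1026472/256619 - 909609) = 1/(-233421925499/256619) = -256619/233421925499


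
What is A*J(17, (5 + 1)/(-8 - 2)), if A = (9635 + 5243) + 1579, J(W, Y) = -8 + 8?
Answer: 0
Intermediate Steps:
J(W, Y) = 0
A = 16457 (A = 14878 + 1579 = 16457)
A*J(17, (5 + 1)/(-8 - 2)) = 16457*0 = 0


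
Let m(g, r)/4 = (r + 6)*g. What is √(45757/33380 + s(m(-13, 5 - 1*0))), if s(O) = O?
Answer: I*√158952247035/16690 ≈ 23.888*I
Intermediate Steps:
m(g, r) = 4*g*(6 + r) (m(g, r) = 4*((r + 6)*g) = 4*((6 + r)*g) = 4*(g*(6 + r)) = 4*g*(6 + r))
√(45757/33380 + s(m(-13, 5 - 1*0))) = √(45757/33380 + 4*(-13)*(6 + (5 - 1*0))) = √(45757*(1/33380) + 4*(-13)*(6 + (5 + 0))) = √(45757/33380 + 4*(-13)*(6 + 5)) = √(45757/33380 + 4*(-13)*11) = √(45757/33380 - 572) = √(-19047603/33380) = I*√158952247035/16690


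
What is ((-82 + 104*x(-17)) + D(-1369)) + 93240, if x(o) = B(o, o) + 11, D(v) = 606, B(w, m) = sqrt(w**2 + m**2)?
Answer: 94908 + 1768*sqrt(2) ≈ 97408.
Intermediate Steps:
B(w, m) = sqrt(m**2 + w**2)
x(o) = 11 + sqrt(2)*sqrt(o**2) (x(o) = sqrt(o**2 + o**2) + 11 = sqrt(2*o**2) + 11 = sqrt(2)*sqrt(o**2) + 11 = 11 + sqrt(2)*sqrt(o**2))
((-82 + 104*x(-17)) + D(-1369)) + 93240 = ((-82 + 104*(11 + sqrt(2)*sqrt((-17)**2))) + 606) + 93240 = ((-82 + 104*(11 + sqrt(2)*sqrt(289))) + 606) + 93240 = ((-82 + 104*(11 + sqrt(2)*17)) + 606) + 93240 = ((-82 + 104*(11 + 17*sqrt(2))) + 606) + 93240 = ((-82 + (1144 + 1768*sqrt(2))) + 606) + 93240 = ((1062 + 1768*sqrt(2)) + 606) + 93240 = (1668 + 1768*sqrt(2)) + 93240 = 94908 + 1768*sqrt(2)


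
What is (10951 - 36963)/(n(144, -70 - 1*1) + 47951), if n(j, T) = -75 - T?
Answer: -26012/47947 ≈ -0.54252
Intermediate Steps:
(10951 - 36963)/(n(144, -70 - 1*1) + 47951) = (10951 - 36963)/((-75 - (-70 - 1*1)) + 47951) = -26012/((-75 - (-70 - 1)) + 47951) = -26012/((-75 - 1*(-71)) + 47951) = -26012/((-75 + 71) + 47951) = -26012/(-4 + 47951) = -26012/47947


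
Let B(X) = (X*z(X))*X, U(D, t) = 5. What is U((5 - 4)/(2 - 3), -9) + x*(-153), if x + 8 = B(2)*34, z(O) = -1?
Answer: 22037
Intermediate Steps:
B(X) = -X² (B(X) = (X*(-1))*X = (-X)*X = -X²)
x = -144 (x = -8 - 1*2²*34 = -8 - 1*4*34 = -8 - 4*34 = -8 - 136 = -144)
U((5 - 4)/(2 - 3), -9) + x*(-153) = 5 - 144*(-153) = 5 + 22032 = 22037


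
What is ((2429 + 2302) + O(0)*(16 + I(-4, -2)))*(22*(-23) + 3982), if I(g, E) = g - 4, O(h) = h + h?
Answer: 16444956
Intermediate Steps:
O(h) = 2*h
I(g, E) = -4 + g
((2429 + 2302) + O(0)*(16 + I(-4, -2)))*(22*(-23) + 3982) = ((2429 + 2302) + (2*0)*(16 + (-4 - 4)))*(22*(-23) + 3982) = (4731 + 0*(16 - 8))*(-506 + 3982) = (4731 + 0*8)*3476 = (4731 + 0)*3476 = 4731*3476 = 16444956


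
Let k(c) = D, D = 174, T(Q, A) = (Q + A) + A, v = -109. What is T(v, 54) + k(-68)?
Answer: 173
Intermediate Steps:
T(Q, A) = Q + 2*A (T(Q, A) = (A + Q) + A = Q + 2*A)
k(c) = 174
T(v, 54) + k(-68) = (-109 + 2*54) + 174 = (-109 + 108) + 174 = -1 + 174 = 173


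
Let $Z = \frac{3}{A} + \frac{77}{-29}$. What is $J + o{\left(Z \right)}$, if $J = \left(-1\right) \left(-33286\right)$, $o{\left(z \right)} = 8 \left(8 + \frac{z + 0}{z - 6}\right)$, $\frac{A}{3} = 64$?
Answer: $\frac{178268814}{5345} \approx 33352.0$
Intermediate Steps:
$A = 192$ ($A = 3 \cdot 64 = 192$)
$Z = - \frac{4899}{1856}$ ($Z = \frac{3}{192} + \frac{77}{-29} = 3 \cdot \frac{1}{192} + 77 \left(- \frac{1}{29}\right) = \frac{1}{64} - \frac{77}{29} = - \frac{4899}{1856} \approx -2.6395$)
$o{\left(z \right)} = 64 + \frac{8 z}{-6 + z}$ ($o{\left(z \right)} = 8 \left(8 + \frac{z}{-6 + z}\right) = 64 + \frac{8 z}{-6 + z}$)
$J = 33286$
$J + o{\left(Z \right)} = 33286 + \frac{24 \left(-16 + 3 \left(- \frac{4899}{1856}\right)\right)}{-6 - \frac{4899}{1856}} = 33286 + \frac{24 \left(-16 - \frac{14697}{1856}\right)}{- \frac{16035}{1856}} = 33286 + 24 \left(- \frac{1856}{16035}\right) \left(- \frac{44393}{1856}\right) = 33286 + \frac{355144}{5345} = \frac{178268814}{5345}$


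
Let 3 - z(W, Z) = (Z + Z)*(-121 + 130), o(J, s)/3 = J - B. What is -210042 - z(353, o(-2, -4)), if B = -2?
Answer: -210045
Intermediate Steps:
o(J, s) = 6 + 3*J (o(J, s) = 3*(J - 1*(-2)) = 3*(J + 2) = 3*(2 + J) = 6 + 3*J)
z(W, Z) = 3 - 18*Z (z(W, Z) = 3 - (Z + Z)*(-121 + 130) = 3 - 2*Z*9 = 3 - 18*Z)
-210042 - z(353, o(-2, -4)) = -210042 - (3 - 18*(6 + 3*(-2))) = -210042 - (3 - 18*(6 - 6)) = -210042 - (3 - 18*0) = -210042 - (3 + 0) = -210042 - 1*3 = -210042 - 3 = -210045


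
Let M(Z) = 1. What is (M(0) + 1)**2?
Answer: 4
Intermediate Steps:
(M(0) + 1)**2 = (1 + 1)**2 = 2**2 = 4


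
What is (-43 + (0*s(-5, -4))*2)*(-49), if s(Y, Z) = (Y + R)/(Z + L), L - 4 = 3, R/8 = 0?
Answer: 2107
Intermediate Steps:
R = 0 (R = 8*0 = 0)
L = 7 (L = 4 + 3 = 7)
s(Y, Z) = Y/(7 + Z) (s(Y, Z) = (Y + 0)/(Z + 7) = Y/(7 + Z))
(-43 + (0*s(-5, -4))*2)*(-49) = (-43 + (0*(-5/(7 - 4)))*2)*(-49) = (-43 + (0*(-5/3))*2)*(-49) = (-43 + 0*2)*(-49) = (-43 + 0)*(-49) = -43*(-49) = 2107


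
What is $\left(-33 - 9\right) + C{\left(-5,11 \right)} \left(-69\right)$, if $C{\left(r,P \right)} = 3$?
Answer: $-249$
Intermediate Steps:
$\left(-33 - 9\right) + C{\left(-5,11 \right)} \left(-69\right) = \left(-33 - 9\right) + 3 \left(-69\right) = \left(-33 - 9\right) - 207 = -42 - 207 = -249$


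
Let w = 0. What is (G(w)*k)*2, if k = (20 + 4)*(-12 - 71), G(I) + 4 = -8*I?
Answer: 15936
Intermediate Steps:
G(I) = -4 - 8*I
k = -1992 (k = 24*(-83) = -1992)
(G(w)*k)*2 = ((-4 - 8*0)*(-1992))*2 = ((-4 + 0)*(-1992))*2 = -4*(-1992)*2 = 7968*2 = 15936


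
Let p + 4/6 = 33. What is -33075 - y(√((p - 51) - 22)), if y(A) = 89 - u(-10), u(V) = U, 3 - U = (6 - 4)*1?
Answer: -33163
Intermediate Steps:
p = 97/3 (p = -⅔ + 33 = 97/3 ≈ 32.333)
U = 1 (U = 3 - (6 - 4) = 3 - 2 = 1)
u(V) = 1
y(A) = 88 (y(A) = 89 - 1*1 = 89 - 1 = 88)
-33075 - y(√((p - 51) - 22)) = -33075 - 1*88 = -33075 - 88 = -33163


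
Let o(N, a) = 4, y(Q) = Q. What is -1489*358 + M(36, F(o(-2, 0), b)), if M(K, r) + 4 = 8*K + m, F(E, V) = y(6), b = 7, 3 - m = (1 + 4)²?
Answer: -532800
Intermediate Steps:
m = -22 (m = 3 - (1 + 4)² = 3 - 1*5² = 3 - 1*25 = 3 - 25 = -22)
F(E, V) = 6
M(K, r) = -26 + 8*K (M(K, r) = -4 + (8*K - 22) = -4 + (-22 + 8*K) = -26 + 8*K)
-1489*358 + M(36, F(o(-2, 0), b)) = -1489*358 + (-26 + 8*36) = -533062 + (-26 + 288) = -533062 + 262 = -532800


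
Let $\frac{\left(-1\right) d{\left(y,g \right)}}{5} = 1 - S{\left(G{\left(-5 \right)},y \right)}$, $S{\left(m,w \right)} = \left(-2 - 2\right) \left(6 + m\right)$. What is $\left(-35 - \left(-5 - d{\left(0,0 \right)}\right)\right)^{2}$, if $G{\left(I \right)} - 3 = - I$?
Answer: $99225$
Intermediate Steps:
$G{\left(I \right)} = 3 - I$
$S{\left(m,w \right)} = -24 - 4 m$ ($S{\left(m,w \right)} = - 4 \left(6 + m\right) = -24 - 4 m$)
$d{\left(y,g \right)} = -285$ ($d{\left(y,g \right)} = - 5 \left(1 - \left(-24 - 4 \left(3 - -5\right)\right)\right) = - 5 \left(1 - \left(-24 - 4 \left(3 + 5\right)\right)\right) = - 5 \left(1 - \left(-24 - 32\right)\right) = - 5 \left(1 - -56\right) = - 5 \left(1 + 56\right) = \left(-5\right) 57 = -285$)
$\left(-35 - \left(-5 - d{\left(0,0 \right)}\right)\right)^{2} = \left(-35 + \left(\left(\left(9 - 285\right) - 9\right) + 5\right)\right)^{2} = \left(-35 + \left(\left(-276 - 9\right) + 5\right)\right)^{2} = \left(-35 + \left(-285 + 5\right)\right)^{2} = \left(-35 - 280\right)^{2} = \left(-315\right)^{2} = 99225$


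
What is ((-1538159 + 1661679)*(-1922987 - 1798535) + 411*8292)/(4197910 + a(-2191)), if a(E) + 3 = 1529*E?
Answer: -114919747357/211967 ≈ -5.4216e+5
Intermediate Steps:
a(E) = -3 + 1529*E
((-1538159 + 1661679)*(-1922987 - 1798535) + 411*8292)/(4197910 + a(-2191)) = ((-1538159 + 1661679)*(-1922987 - 1798535) + 411*8292)/(4197910 + (-3 + 1529*(-2191))) = (123520*(-3721522) + 3408012)/(4197910 + (-3 - 3350039)) = (-459682397440 + 3408012)/(4197910 - 3350042) = -459678989428/847868 = -459678989428*1/847868 = -114919747357/211967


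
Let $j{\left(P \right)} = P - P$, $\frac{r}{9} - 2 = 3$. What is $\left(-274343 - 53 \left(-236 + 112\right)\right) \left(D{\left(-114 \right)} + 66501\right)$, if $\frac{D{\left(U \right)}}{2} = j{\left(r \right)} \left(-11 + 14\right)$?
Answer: $-17807039271$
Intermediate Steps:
$r = 45$ ($r = 18 + 9 \cdot 3 = 18 + 27 = 45$)
$j{\left(P \right)} = 0$
$D{\left(U \right)} = 0$ ($D{\left(U \right)} = 2 \cdot 0 \left(-11 + 14\right) = 2 \cdot 0 \cdot 3 = 2 \cdot 0 = 0$)
$\left(-274343 - 53 \left(-236 + 112\right)\right) \left(D{\left(-114 \right)} + 66501\right) = \left(-274343 - 53 \left(-236 + 112\right)\right) \left(0 + 66501\right) = \left(-274343 - -6572\right) 66501 = \left(-274343 + 6572\right) 66501 = \left(-267771\right) 66501 = -17807039271$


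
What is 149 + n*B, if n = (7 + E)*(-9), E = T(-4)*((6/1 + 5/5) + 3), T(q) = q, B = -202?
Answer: -59845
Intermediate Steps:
E = -40 (E = -4*((6/1 + 5/5) + 3) = -4*((6*1 + 5*(⅕)) + 3) = -4*((6 + 1) + 3) = -4*(7 + 3) = -4*10 = -40)
n = 297 (n = (7 - 40)*(-9) = -33*(-9) = 297)
149 + n*B = 149 + 297*(-202) = 149 - 59994 = -59845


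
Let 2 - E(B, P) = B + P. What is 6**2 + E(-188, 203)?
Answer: 23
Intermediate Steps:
E(B, P) = 2 - B - P (E(B, P) = 2 - (B + P) = 2 + (-B - P) = 2 - B - P)
6**2 + E(-188, 203) = 6**2 + (2 - 1*(-188) - 1*203) = 36 + (2 + 188 - 203) = 36 - 13 = 23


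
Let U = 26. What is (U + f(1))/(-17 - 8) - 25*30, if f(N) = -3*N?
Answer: -18773/25 ≈ -750.92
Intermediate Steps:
(U + f(1))/(-17 - 8) - 25*30 = (26 - 3*1)/(-17 - 8) - 25*30 = (26 - 3)/(-25) - 750 = 23*(-1/25) - 750 = -23/25 - 750 = -18773/25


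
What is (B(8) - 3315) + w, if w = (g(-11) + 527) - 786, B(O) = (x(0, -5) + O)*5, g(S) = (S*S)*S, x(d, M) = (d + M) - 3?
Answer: -4905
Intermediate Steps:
x(d, M) = -3 + M + d (x(d, M) = (M + d) - 3 = -3 + M + d)
g(S) = S³ (g(S) = S²*S = S³)
B(O) = -40 + 5*O (B(O) = ((-3 - 5 + 0) + O)*5 = (-8 + O)*5 = -40 + 5*O)
w = -1590 (w = ((-11)³ + 527) - 786 = (-1331 + 527) - 786 = -804 - 786 = -1590)
(B(8) - 3315) + w = ((-40 + 5*8) - 3315) - 1590 = ((-40 + 40) - 3315) - 1590 = (0 - 3315) - 1590 = -3315 - 1590 = -4905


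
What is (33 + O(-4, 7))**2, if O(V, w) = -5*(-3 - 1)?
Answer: 2809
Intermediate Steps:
O(V, w) = 20 (O(V, w) = -5*(-4) = 20)
(33 + O(-4, 7))**2 = (33 + 20)**2 = 53**2 = 2809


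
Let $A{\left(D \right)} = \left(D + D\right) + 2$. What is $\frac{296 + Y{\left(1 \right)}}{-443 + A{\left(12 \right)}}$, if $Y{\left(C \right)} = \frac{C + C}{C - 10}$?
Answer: $- \frac{2662}{3753} \approx -0.7093$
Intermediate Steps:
$Y{\left(C \right)} = \frac{2 C}{-10 + C}$
$A{\left(D \right)} = 2 + 2 D$ ($A{\left(D \right)} = 2 D + 2 = 2 + 2 D$)
$\frac{296 + Y{\left(1 \right)}}{-443 + A{\left(12 \right)}} = \frac{296 + 2 \cdot 1 \frac{1}{-10 + 1}}{-443 + \left(2 + 2 \cdot 12\right)} = \frac{296 + 2 \cdot 1 \frac{1}{-9}}{-443 + \left(2 + 24\right)} = \frac{296 + 2 \cdot 1 \left(- \frac{1}{9}\right)}{-443 + 26} = \frac{296 - \frac{2}{9}}{-417} = \frac{2662}{9} \left(- \frac{1}{417}\right) = - \frac{2662}{3753}$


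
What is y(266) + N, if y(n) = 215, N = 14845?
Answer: 15060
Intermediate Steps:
y(266) + N = 215 + 14845 = 15060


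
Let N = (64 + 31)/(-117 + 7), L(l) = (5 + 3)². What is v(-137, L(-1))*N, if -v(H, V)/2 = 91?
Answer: 1729/11 ≈ 157.18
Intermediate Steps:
L(l) = 64 (L(l) = 8² = 64)
N = -19/22 (N = 95/(-110) = 95*(-1/110) = -19/22 ≈ -0.86364)
v(H, V) = -182 (v(H, V) = -2*91 = -182)
v(-137, L(-1))*N = -182*(-19/22) = 1729/11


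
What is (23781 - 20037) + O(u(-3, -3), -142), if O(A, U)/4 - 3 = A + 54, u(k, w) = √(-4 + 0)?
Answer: 3972 + 8*I ≈ 3972.0 + 8.0*I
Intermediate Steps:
u(k, w) = 2*I (u(k, w) = √(-4) = 2*I)
O(A, U) = 228 + 4*A (O(A, U) = 12 + 4*(A + 54) = 12 + 4*(54 + A) = 12 + (216 + 4*A) = 228 + 4*A)
(23781 - 20037) + O(u(-3, -3), -142) = (23781 - 20037) + (228 + 4*(2*I)) = 3744 + (228 + 8*I) = 3972 + 8*I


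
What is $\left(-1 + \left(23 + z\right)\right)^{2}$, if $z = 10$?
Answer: $1024$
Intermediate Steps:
$\left(-1 + \left(23 + z\right)\right)^{2} = \left(-1 + \left(23 + 10\right)\right)^{2} = \left(-1 + 33\right)^{2} = 32^{2} = 1024$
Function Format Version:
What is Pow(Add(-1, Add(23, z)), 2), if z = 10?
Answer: 1024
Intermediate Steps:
Pow(Add(-1, Add(23, z)), 2) = Pow(Add(-1, Add(23, 10)), 2) = Pow(Add(-1, 33), 2) = Pow(32, 2) = 1024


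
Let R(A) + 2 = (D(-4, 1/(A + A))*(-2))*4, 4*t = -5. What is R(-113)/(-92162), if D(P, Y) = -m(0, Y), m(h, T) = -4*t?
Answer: -19/46081 ≈ -0.00041232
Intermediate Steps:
t = -5/4 (t = (¼)*(-5) = -5/4 ≈ -1.2500)
m(h, T) = 5 (m(h, T) = -4*(-5/4) = 5)
D(P, Y) = -5 (D(P, Y) = -1*5 = -5)
R(A) = 38 (R(A) = -2 - 5*(-2)*4 = -2 + 10*4 = -2 + 40 = 38)
R(-113)/(-92162) = 38/(-92162) = 38*(-1/92162) = -19/46081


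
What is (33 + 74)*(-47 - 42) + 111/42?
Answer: -133285/14 ≈ -9520.4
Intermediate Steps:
(33 + 74)*(-47 - 42) + 111/42 = 107*(-89) + 111*(1/42) = -9523 + 37/14 = -133285/14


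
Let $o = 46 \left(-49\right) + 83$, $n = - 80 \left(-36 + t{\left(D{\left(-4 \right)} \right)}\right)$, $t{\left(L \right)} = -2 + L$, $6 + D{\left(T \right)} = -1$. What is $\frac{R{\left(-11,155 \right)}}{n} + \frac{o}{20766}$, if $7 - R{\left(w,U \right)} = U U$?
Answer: $- \frac{14071483}{2076600} \approx -6.7762$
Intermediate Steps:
$R{\left(w,U \right)} = 7 - U^{2}$ ($R{\left(w,U \right)} = 7 - U U = 7 - U^{2}$)
$D{\left(T \right)} = -7$ ($D{\left(T \right)} = -6 - 1 = -7$)
$n = 3600$ ($n = - 80 \left(-36 - 9\right) = \left(-80\right) \left(-45\right) = 3600$)
$o = -2171$ ($o = -2254 + 83 = -2171$)
$\frac{R{\left(-11,155 \right)}}{n} + \frac{o}{20766} = \frac{7 - 155^{2}}{3600} - \frac{2171}{20766} = \left(7 - 24025\right) \frac{1}{3600} - \frac{2171}{20766} = \left(-24018\right) \frac{1}{3600} - \frac{2171}{20766} = - \frac{4003}{600} - \frac{2171}{20766} = - \frac{14071483}{2076600}$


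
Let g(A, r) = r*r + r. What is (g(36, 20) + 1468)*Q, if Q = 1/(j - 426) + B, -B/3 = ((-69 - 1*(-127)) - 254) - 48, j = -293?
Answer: 993667616/719 ≈ 1.3820e+6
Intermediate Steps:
B = 732 (B = -3*(((-69 - 1*(-127)) - 254) - 48) = -3*(((-69 + 127) - 254) - 48) = -3*((58 - 254) - 48) = -3*(-196 - 48) = -3*(-244) = 732)
Q = 526307/719 (Q = 1/(-293 - 426) + 732 = 1/(-719) + 732 = -1/719 + 732 = 526307/719 ≈ 732.00)
g(A, r) = r + r² (g(A, r) = r² + r = r + r²)
(g(36, 20) + 1468)*Q = (20*(1 + 20) + 1468)*(526307/719) = (20*21 + 1468)*(526307/719) = (420 + 1468)*(526307/719) = 1888*(526307/719) = 993667616/719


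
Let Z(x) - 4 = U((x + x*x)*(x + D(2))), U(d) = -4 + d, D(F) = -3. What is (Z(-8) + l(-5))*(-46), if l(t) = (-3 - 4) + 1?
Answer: 28612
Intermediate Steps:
l(t) = -6 (l(t) = -7 + 1 = -6)
Z(x) = (-3 + x)*(x + x²) (Z(x) = 4 + (-4 + (x + x*x)*(x - 3)) = 4 + (-4 + (x + x²)*(-3 + x)) = 4 + (-4 + (-3 + x)*(x + x²)) = (-3 + x)*(x + x²))
(Z(-8) + l(-5))*(-46) = (-8*(-3 + (-8)² - 2*(-8)) - 6)*(-46) = (-8*(-3 + 64 + 16) - 6)*(-46) = (-8*77 - 6)*(-46) = (-616 - 6)*(-46) = -622*(-46) = 28612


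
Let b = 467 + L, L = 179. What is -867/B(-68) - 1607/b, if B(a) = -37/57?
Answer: 31865215/23902 ≈ 1333.2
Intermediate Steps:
b = 646 (b = 467 + 179 = 646)
B(a) = -37/57 (B(a) = -37*1/57 = -37/57)
-867/B(-68) - 1607/b = -867/(-37/57) - 1607/646 = -867*(-57/37) - 1607*1/646 = 49419/37 - 1607/646 = 31865215/23902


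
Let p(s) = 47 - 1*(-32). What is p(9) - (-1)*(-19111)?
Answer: -19032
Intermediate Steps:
p(s) = 79 (p(s) = 47 + 32 = 79)
p(9) - (-1)*(-19111) = 79 - (-1)*(-19111) = 79 - 1*19111 = 79 - 19111 = -19032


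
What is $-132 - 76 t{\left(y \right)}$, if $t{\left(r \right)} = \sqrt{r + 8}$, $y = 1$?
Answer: $-360$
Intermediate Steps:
$t{\left(r \right)} = \sqrt{8 + r}$
$-132 - 76 t{\left(y \right)} = -132 - 76 \sqrt{8 + 1} = -132 - 76 \sqrt{9} = -132 - 228 = -360$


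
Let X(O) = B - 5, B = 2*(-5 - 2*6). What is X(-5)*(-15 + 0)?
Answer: 585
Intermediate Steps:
B = -34 (B = 2*(-5 - 12) = 2*(-17) = -34)
X(O) = -39 (X(O) = -34 - 5 = -39)
X(-5)*(-15 + 0) = -39*(-15 + 0) = -39*(-15) = 585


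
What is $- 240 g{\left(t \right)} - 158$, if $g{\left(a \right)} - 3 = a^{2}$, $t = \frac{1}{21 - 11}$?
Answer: $- \frac{4402}{5} \approx -880.4$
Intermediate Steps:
$t = \frac{1}{10} \approx 0.1$
$g{\left(a \right)} = 3 + a^{2}$
$- 240 g{\left(t \right)} - 158 = - 240 \left(3 + \left(\frac{1}{10}\right)^{2}\right) - 158 = - 240 \left(3 + \frac{1}{100}\right) - 158 = \left(-240\right) \frac{301}{100} - 158 = - \frac{3612}{5} - 158 = - \frac{4402}{5}$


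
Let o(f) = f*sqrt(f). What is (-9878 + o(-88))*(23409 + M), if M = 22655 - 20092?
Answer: -256551416 - 4571072*I*sqrt(22) ≈ -2.5655e+8 - 2.144e+7*I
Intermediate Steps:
M = 2563
o(f) = f**(3/2)
(-9878 + o(-88))*(23409 + M) = (-9878 + (-88)**(3/2))*(23409 + 2563) = (-9878 - 176*I*sqrt(22))*25972 = -256551416 - 4571072*I*sqrt(22)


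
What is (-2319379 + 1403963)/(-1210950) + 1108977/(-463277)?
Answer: -459412259959/280502641575 ≈ -1.6378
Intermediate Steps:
(-2319379 + 1403963)/(-1210950) + 1108977/(-463277) = -915416*(-1/1210950) + 1108977*(-1/463277) = 457708/605475 - 1108977/463277 = -459412259959/280502641575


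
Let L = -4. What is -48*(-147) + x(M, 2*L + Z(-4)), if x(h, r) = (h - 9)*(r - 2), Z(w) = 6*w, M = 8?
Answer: 7090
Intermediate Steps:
x(h, r) = (-9 + h)*(-2 + r)
-48*(-147) + x(M, 2*L + Z(-4)) = -48*(-147) + (18 - 9*(2*(-4) + 6*(-4)) - 2*8 + 8*(2*(-4) + 6*(-4))) = 7056 + (18 - 9*(-8 - 24) - 16 + 8*(-8 - 24)) = 7056 + (18 - 9*(-32) - 16 + 8*(-32)) = 7056 + (18 + 288 - 16 - 256) = 7056 + 34 = 7090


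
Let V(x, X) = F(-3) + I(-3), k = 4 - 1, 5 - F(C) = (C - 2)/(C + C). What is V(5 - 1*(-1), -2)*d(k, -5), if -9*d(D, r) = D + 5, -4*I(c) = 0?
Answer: -100/27 ≈ -3.7037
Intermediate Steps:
I(c) = 0 (I(c) = -¼*0 = 0)
F(C) = 5 - (-2 + C)/(2*C) (F(C) = 5 - (C - 2)/(C + C) = 5 - (-2 + C)/(2*C))
k = 3
d(D, r) = -5/9 - D/9 (d(D, r) = -(D + 5)/9 = -(5 + D)/9 = -5/9 - D/9)
V(x, X) = 25/6 (V(x, X) = (9/2 + 1/(-3)) + 0 = (9/2 - ⅓) + 0 = 25/6 + 0 = 25/6)
V(5 - 1*(-1), -2)*d(k, -5) = 25*(-5/9 - ⅑*3)/6 = 25*(-5/9 - ⅓)/6 = (25/6)*(-8/9) = -100/27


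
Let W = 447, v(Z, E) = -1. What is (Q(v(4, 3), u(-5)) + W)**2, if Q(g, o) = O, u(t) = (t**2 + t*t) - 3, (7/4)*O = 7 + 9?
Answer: 10195249/49 ≈ 2.0807e+5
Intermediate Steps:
O = 64/7 (O = 4*(7 + 9)/7 = (4/7)*16 = 64/7 ≈ 9.1429)
u(t) = -3 + 2*t**2 (u(t) = (t**2 + t**2) - 3 = 2*t**2 - 3 = -3 + 2*t**2)
Q(g, o) = 64/7
(Q(v(4, 3), u(-5)) + W)**2 = (64/7 + 447)**2 = (3193/7)**2 = 10195249/49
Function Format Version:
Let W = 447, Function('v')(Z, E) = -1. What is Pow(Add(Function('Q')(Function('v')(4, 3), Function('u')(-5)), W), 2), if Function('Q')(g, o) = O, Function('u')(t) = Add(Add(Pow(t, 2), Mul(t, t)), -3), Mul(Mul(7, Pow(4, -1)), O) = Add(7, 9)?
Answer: Rational(10195249, 49) ≈ 2.0807e+5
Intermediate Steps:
O = Rational(64, 7) (O = Mul(Rational(4, 7), Add(7, 9)) = Mul(Rational(4, 7), 16) = Rational(64, 7) ≈ 9.1429)
Function('u')(t) = Add(-3, Mul(2, Pow(t, 2))) (Function('u')(t) = Add(Add(Pow(t, 2), Pow(t, 2)), -3) = Add(Mul(2, Pow(t, 2)), -3) = Add(-3, Mul(2, Pow(t, 2))))
Function('Q')(g, o) = Rational(64, 7)
Pow(Add(Function('Q')(Function('v')(4, 3), Function('u')(-5)), W), 2) = Pow(Add(Rational(64, 7), 447), 2) = Pow(Rational(3193, 7), 2) = Rational(10195249, 49)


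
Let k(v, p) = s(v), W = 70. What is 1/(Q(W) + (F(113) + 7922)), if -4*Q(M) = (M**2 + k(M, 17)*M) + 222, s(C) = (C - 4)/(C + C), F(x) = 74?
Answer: 4/26829 ≈ 0.00014909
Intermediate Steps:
s(C) = (-4 + C)/(2*C) (s(C) = (-4 + C)/((2*C)) = (-4 + C)*(1/(2*C)) = (-4 + C)/(2*C))
k(v, p) = (-4 + v)/(2*v)
Q(M) = -55 - M**2/4 - M/8 (Q(M) = -((M**2 + ((-4 + M)/(2*M))*M) + 222)/4 = -((M**2 + (-2 + M/2)) + 222)/4 = -((-2 + M**2 + M/2) + 222)/4 = -(220 + M**2 + M/2)/4 = -55 - M**2/4 - M/8)
1/(Q(W) + (F(113) + 7922)) = 1/((-55 - 1/4*70**2 - 1/8*70) + (74 + 7922)) = 1/((-55 - 1/4*4900 - 35/4) + 7996) = 1/((-55 - 1225 - 35/4) + 7996) = 1/(-5155/4 + 7996) = 1/(26829/4) = 4/26829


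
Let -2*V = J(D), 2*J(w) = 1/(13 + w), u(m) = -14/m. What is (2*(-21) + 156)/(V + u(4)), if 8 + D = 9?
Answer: -6384/197 ≈ -32.406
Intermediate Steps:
D = 1 (D = -8 + 9 = 1)
J(w) = 1/(2*(13 + w))
V = -1/56 (V = -1/(4*(13 + 1)) = -1/(4*14) = -1/2*1/28 = -1/56 ≈ -0.017857)
(2*(-21) + 156)/(V + u(4)) = (2*(-21) + 156)/(-1/56 - 14/4) = (-42 + 156)/(-1/56 - 14*1/4) = 114/(-1/56 - 7/2) = 114/(-197/56) = 114*(-56/197) = -6384/197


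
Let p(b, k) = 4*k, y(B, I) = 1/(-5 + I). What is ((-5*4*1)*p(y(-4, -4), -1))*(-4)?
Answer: -320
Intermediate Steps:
((-5*4*1)*p(y(-4, -4), -1))*(-4) = ((-5*4*1)*(4*(-1)))*(-4) = (-20*1*(-4))*(-4) = -20*(-4)*(-4) = 80*(-4) = -320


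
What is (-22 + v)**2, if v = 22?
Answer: 0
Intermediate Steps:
(-22 + v)**2 = (-22 + 22)**2 = 0**2 = 0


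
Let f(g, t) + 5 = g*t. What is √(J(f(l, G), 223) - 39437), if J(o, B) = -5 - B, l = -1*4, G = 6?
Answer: I*√39665 ≈ 199.16*I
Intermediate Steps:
l = -4
f(g, t) = -5 + g*t
√(J(f(l, G), 223) - 39437) = √((-5 - 1*223) - 39437) = √((-5 - 223) - 39437) = √(-228 - 39437) = √(-39665) = I*√39665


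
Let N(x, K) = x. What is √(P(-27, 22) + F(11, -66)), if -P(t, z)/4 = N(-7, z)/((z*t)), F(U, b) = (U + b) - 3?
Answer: 2*I*√142230/99 ≈ 7.6189*I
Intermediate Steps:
F(U, b) = -3 + U + b
P(t, z) = 28/(t*z) (P(t, z) = -(-28)/(z*t) = -(-28)/(t*z) = 28/(t*z))
√(P(-27, 22) + F(11, -66)) = √(28/(-27*22) + (-3 + 11 - 66)) = √(28*(-1/27)*(1/22) - 58) = √(-14/297 - 58) = √(-17240/297) = 2*I*√142230/99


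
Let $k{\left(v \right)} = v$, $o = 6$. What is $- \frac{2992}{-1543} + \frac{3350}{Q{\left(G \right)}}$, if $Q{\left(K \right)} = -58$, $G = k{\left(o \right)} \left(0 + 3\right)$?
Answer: $- \frac{2497757}{44747} \approx -55.82$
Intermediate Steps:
$G = 18$ ($G = 6 \left(0 + 3\right) = 6 \cdot 3 = 18$)
$- \frac{2992}{-1543} + \frac{3350}{Q{\left(G \right)}} = - \frac{2992}{-1543} + \frac{3350}{-58} = \left(-2992\right) \left(- \frac{1}{1543}\right) + 3350 \left(- \frac{1}{58}\right) = \frac{2992}{1543} - \frac{1675}{29} = - \frac{2497757}{44747}$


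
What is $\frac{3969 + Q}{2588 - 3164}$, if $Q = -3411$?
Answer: $- \frac{31}{32} \approx -0.96875$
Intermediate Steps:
$\frac{3969 + Q}{2588 - 3164} = \frac{3969 - 3411}{2588 - 3164} = \frac{558}{-576} = 558 \left(- \frac{1}{576}\right) = - \frac{31}{32}$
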